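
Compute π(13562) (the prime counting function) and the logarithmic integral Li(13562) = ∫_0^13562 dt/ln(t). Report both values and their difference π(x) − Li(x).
π(13562) = 1604;  Li(13562) ≈ 1626.30;  π(x) − Li(x) ≈ -22.30.

Direct count of primes ≤ 13562 gives π(13562) = 1604. Numerical evaluation of the logarithmic integral gives Li(13562) ≈ 1626.30. The difference π(x) − Li(x) ≈ -22.30 is typically negative for small/moderate x (Li(x) overestimates), though Littlewood's theorem shows this sign changes infinitely often.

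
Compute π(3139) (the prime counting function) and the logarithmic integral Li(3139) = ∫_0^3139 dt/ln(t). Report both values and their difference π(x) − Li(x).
π(3139) = 446;  Li(3139) ≈ 460.07;  π(x) − Li(x) ≈ -14.07.

Direct count of primes ≤ 3139 gives π(3139) = 446. Numerical evaluation of the logarithmic integral gives Li(3139) ≈ 460.07. The difference π(x) − Li(x) ≈ -14.07 is typically negative for small/moderate x (Li(x) overestimates), though Littlewood's theorem shows this sign changes infinitely often.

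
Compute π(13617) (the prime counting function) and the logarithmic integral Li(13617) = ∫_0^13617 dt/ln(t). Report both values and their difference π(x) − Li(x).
π(13617) = 1609;  Li(13617) ≈ 1632.08;  π(x) − Li(x) ≈ -23.08.

Direct count of primes ≤ 13617 gives π(13617) = 1609. Numerical evaluation of the logarithmic integral gives Li(13617) ≈ 1632.08. The difference π(x) − Li(x) ≈ -23.08 is typically negative for small/moderate x (Li(x) overestimates), though Littlewood's theorem shows this sign changes infinitely often.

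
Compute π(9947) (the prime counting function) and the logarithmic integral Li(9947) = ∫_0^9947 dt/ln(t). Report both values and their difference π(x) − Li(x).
π(9947) = 1226;  Li(9947) ≈ 1240.38;  π(x) − Li(x) ≈ -14.38.

Direct count of primes ≤ 9947 gives π(9947) = 1226. Numerical evaluation of the logarithmic integral gives Li(9947) ≈ 1240.38. The difference π(x) − Li(x) ≈ -14.38 is typically negative for small/moderate x (Li(x) overestimates), though Littlewood's theorem shows this sign changes infinitely often.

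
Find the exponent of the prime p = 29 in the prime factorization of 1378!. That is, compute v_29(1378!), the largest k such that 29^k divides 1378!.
v_29(1378!) = 48

Legendre's formula: v_p(n!) = Σ_{k ≥ 1} ⌊n / p^k⌋. For p = 29, n = 1378, the terms are:
  ⌊1378/29^1⌋ = ⌊1378/29⌋ = 47
  ⌊1378/29^2⌋ = ⌊1378/841⌋ = 1
(the next term ⌊1378/29^3⌋ = 0, terminating the sum). Summing: v_29(1378!) = 47 + 1 = 48.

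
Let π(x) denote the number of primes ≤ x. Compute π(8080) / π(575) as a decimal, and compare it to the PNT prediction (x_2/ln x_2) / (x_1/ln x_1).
π(8080)/π(575) = 1014/105 ≈ 9.6571;  PNT prediction ≈ 9.9246.

π(575) = 105 and π(8080) = 1014, so π(8080)/π(575) ≈ 9.6571. The PNT-predicted ratio is (8080/ln(8080)) / (575/ln(575)) ≈ 9.9246. The two agree to within a few percent, as expected.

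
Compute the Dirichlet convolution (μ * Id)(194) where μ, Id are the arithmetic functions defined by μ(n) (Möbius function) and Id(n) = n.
(μ * Id)(194) = 96

Divisors of 194: [1, 2, 97, 194]. For each d | 194:
  d = 1: μ(1) · Id(194/1) = 1 · 194 = 194
  d = 2: μ(2) · Id(194/2) = -1 · 97 = -97
  d = 97: μ(97) · Id(194/97) = -1 · 2 = -2
  d = 194: μ(194) · Id(194/194) = 1 · 1 = 1
Summing: (μ * Id)(194) = 194 + -97 + -2 + 1 = 96.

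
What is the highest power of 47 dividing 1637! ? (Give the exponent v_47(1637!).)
v_47(1637!) = 34

Legendre's formula: v_p(n!) = Σ_{k ≥ 1} ⌊n / p^k⌋. For p = 47, n = 1637, the terms are:
  ⌊1637/47^1⌋ = ⌊1637/47⌋ = 34
(the next term ⌊1637/47^2⌋ = 0, terminating the sum). Summing: v_47(1637!) = 34 = 34.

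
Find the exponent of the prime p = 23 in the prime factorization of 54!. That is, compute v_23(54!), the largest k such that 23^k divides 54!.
v_23(54!) = 2

Legendre's formula: v_p(n!) = Σ_{k ≥ 1} ⌊n / p^k⌋. For p = 23, n = 54, the terms are:
  ⌊54/23^1⌋ = ⌊54/23⌋ = 2
(the next term ⌊54/23^2⌋ = 0, terminating the sum). Summing: v_23(54!) = 2 = 2.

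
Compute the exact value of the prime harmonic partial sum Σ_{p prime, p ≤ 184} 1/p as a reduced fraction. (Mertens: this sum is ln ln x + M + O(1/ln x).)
Σ 1/p = 10408867916382550633331528920459565913027063402071390584941986323453055203/5397346292805549782720214077673687806275517530364350655459511599582614290

π(184) = 42, so the primes ≤ 184 are [2, 3, 5, 7, 11, 13, 17, 19, 23, 29, 31, 37, 41, 43, 47, 53, 59, 61, 67, 71, 73, 79, 83, 89, 97, 101, 103, 107, 109, 113, 127, 131, 137, 139, 149, 151, 157, 163, 167, 173, 179, 181]. Summing 1/p over these primes: 10408867916382550633331528920459565913027063402071390584941986323453055203/5397346292805549782720214077673687806275517530364350655459511599582614290 ≈ 1.9285. Mertens estimate ln ln(184) + 0.2615 ≈ 1.9130.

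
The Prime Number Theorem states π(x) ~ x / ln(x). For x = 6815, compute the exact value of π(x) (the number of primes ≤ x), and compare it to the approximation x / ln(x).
π(6815) = 876;  x/ln(x) ≈ 772.07;  relative error ≈ 11.86%.

Directly count primes up to 6815: π(6815) = 876. The PNT approximation gives 6815/ln(6815) ≈ 6815/8.82688 ≈ 772.07. Relative error (π(x) − x/ln(x)) / π(x) ≈ 11.86%; the approximation is known to undercount slightly (Li(x) is a better estimate).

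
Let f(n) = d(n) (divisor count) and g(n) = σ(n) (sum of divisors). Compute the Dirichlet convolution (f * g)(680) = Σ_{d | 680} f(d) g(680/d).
(d * σ)(680) = 6720

Divisors of 680: [1, 2, 4, 5, 8, 10, 17, 20, 34, 40, 68, 85, 136, 170, 340, 680]. For each d | 680:
  d = 1: d(1) · σ(680/1) = 1 · 1620 = 1620
  d = 2: d(2) · σ(680/2) = 2 · 756 = 1512
  d = 4: d(4) · σ(680/4) = 3 · 324 = 972
  d = 5: d(5) · σ(680/5) = 2 · 270 = 540
  d = 8: d(8) · σ(680/8) = 4 · 108 = 432
  d = 10: d(10) · σ(680/10) = 4 · 126 = 504
  d = 17: d(17) · σ(680/17) = 2 · 90 = 180
  d = 20: d(20) · σ(680/20) = 6 · 54 = 324
  d = 34: d(34) · σ(680/34) = 4 · 42 = 168
  d = 40: d(40) · σ(680/40) = 8 · 18 = 144
  d = 68: d(68) · σ(680/68) = 6 · 18 = 108
  d = 85: d(85) · σ(680/85) = 4 · 15 = 60
  d = 136: d(136) · σ(680/136) = 8 · 6 = 48
  d = 170: d(170) · σ(680/170) = 8 · 7 = 56
  d = 340: d(340) · σ(680/340) = 12 · 3 = 36
  d = 680: d(680) · σ(680/680) = 16 · 1 = 16
Summing: (d * σ)(680) = 1620 + 1512 + 972 + 540 + 432 + 504 + 180 + 324 + 168 + 144 + 108 + 60 + 48 + 56 + 36 + 16 = 6720.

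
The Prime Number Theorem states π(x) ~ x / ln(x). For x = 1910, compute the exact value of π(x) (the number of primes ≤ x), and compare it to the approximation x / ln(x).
π(1910) = 292;  x/ln(x) ≈ 252.82;  relative error ≈ 13.42%.

Directly count primes up to 1910: π(1910) = 292. The PNT approximation gives 1910/ln(1910) ≈ 1910/7.55486 ≈ 252.82. Relative error (π(x) − x/ln(x)) / π(x) ≈ 13.42%; the approximation is known to undercount slightly (Li(x) is a better estimate).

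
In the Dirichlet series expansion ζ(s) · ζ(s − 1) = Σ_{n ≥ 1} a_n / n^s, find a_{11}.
σ(11) = 12

In the product (Σ m^0/m^s)(Σ k / k^s) = Σ (Σ_{d | n} d) / n^s, the coefficient of 1/n^s is σ(n) = Σ_{d | n} d. For n = 11, divisors are [1, 11]; summing: σ(11) = 12.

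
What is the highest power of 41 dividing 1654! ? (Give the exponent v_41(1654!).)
v_41(1654!) = 40

Legendre's formula: v_p(n!) = Σ_{k ≥ 1} ⌊n / p^k⌋. For p = 41, n = 1654, the terms are:
  ⌊1654/41^1⌋ = ⌊1654/41⌋ = 40
(the next term ⌊1654/41^2⌋ = 0, terminating the sum). Summing: v_41(1654!) = 40 = 40.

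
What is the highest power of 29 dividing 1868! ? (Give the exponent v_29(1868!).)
v_29(1868!) = 66

Legendre's formula: v_p(n!) = Σ_{k ≥ 1} ⌊n / p^k⌋. For p = 29, n = 1868, the terms are:
  ⌊1868/29^1⌋ = ⌊1868/29⌋ = 64
  ⌊1868/29^2⌋ = ⌊1868/841⌋ = 2
(the next term ⌊1868/29^3⌋ = 0, terminating the sum). Summing: v_29(1868!) = 64 + 2 = 66.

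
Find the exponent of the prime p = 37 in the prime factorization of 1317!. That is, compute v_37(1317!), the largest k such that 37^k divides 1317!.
v_37(1317!) = 35

Legendre's formula: v_p(n!) = Σ_{k ≥ 1} ⌊n / p^k⌋. For p = 37, n = 1317, the terms are:
  ⌊1317/37^1⌋ = ⌊1317/37⌋ = 35
(the next term ⌊1317/37^2⌋ = 0, terminating the sum). Summing: v_37(1317!) = 35 = 35.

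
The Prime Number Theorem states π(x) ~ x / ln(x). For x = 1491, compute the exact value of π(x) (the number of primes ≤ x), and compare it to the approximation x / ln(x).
π(1491) = 237;  x/ln(x) ≈ 204.05;  relative error ≈ 13.90%.

Directly count primes up to 1491: π(1491) = 237. The PNT approximation gives 1491/ln(1491) ≈ 1491/7.30720 ≈ 204.05. Relative error (π(x) − x/ln(x)) / π(x) ≈ 13.90%; the approximation is known to undercount slightly (Li(x) is a better estimate).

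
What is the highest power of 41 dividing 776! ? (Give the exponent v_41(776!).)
v_41(776!) = 18

Legendre's formula: v_p(n!) = Σ_{k ≥ 1} ⌊n / p^k⌋. For p = 41, n = 776, the terms are:
  ⌊776/41^1⌋ = ⌊776/41⌋ = 18
(the next term ⌊776/41^2⌋ = 0, terminating the sum). Summing: v_41(776!) = 18 = 18.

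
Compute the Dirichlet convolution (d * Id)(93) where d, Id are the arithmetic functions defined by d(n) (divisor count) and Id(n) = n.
(d * Id)(93) = 165

Divisors of 93: [1, 3, 31, 93]. For each d | 93:
  d = 1: d(1) · Id(93/1) = 1 · 93 = 93
  d = 3: d(3) · Id(93/3) = 2 · 31 = 62
  d = 31: d(31) · Id(93/31) = 2 · 3 = 6
  d = 93: d(93) · Id(93/93) = 4 · 1 = 4
Summing: (d * Id)(93) = 93 + 62 + 6 + 4 = 165.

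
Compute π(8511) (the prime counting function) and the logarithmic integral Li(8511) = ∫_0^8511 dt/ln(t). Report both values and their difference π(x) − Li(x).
π(8511) = 1060;  Li(8511) ≈ 1083.08;  π(x) − Li(x) ≈ -23.08.

Direct count of primes ≤ 8511 gives π(8511) = 1060. Numerical evaluation of the logarithmic integral gives Li(8511) ≈ 1083.08. The difference π(x) − Li(x) ≈ -23.08 is typically negative for small/moderate x (Li(x) overestimates), though Littlewood's theorem shows this sign changes infinitely often.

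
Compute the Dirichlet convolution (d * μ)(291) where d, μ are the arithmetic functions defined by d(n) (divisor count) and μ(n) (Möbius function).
(d * μ)(291) = 1

Divisors of 291: [1, 3, 97, 291]. For each d | 291:
  d = 1: d(1) · μ(291/1) = 1 · 1 = 1
  d = 3: d(3) · μ(291/3) = 2 · -1 = -2
  d = 97: d(97) · μ(291/97) = 2 · -1 = -2
  d = 291: d(291) · μ(291/291) = 4 · 1 = 4
Summing: (d * μ)(291) = 1 + -2 + -2 + 4 = 1.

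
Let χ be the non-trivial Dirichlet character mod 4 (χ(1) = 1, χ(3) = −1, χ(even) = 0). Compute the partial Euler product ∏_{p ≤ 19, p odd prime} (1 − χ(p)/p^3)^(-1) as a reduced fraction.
∏ = 2463517706231725/2542314678779904

The odd primes p ≤ 19 are [3, 5, 7, 11, 13, 17, 19]. For each, χ(p) = 1 if p ≡ 1 mod 4, χ(p) = −1 if p ≡ 3 mod 4. Taking (1 − χ(p)/p^3)^(-1) = p^3/(p^3 − χ(p)): (1 − (-1)/3^3)^(-1) · (1 − (1)/5^3)^(-1) · (1 − (-1)/7^3)^(-1) · (1 − (-1)/11^3)^(-1) · (1 − (1)/13^3)^(-1) · (1 − (1)/17^3)^(-1) · (1 − (-1)/19^3)^(-1) = 2463517706231725/2542314678779904.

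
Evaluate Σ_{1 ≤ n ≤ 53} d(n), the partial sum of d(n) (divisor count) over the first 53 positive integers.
Σ_{n ≤ 53} d(n) = 219

Compute d(n) for each 1 ≤ n ≤ 53: d(1) = 1, d(2) = 2, d(3) = 2, d(4) = 3, d(5) = 2, d(6) = 4, d(7) = 2, d(8) = 4, d(9) = 3, d(10) = 4, d(11) = 2, d(12) = 6, d(13) = 2, d(14) = 4, d(15) = 4, d(16) = 5, d(17) = 2, d(18) = 6, d(19) = 2, d(20) = 6, d(21) = 4, d(22) = 4, d(23) = 2, d(24) = 8, d(25) = 3, d(26) = 4, d(27) = 4, d(28) = 6, d(29) = 2, d(30) = 8, d(31) = 2, d(32) = 6, d(33) = 4, d(34) = 4, d(35) = 4, d(36) = 9, d(37) = 2, d(38) = 4, d(39) = 4, d(40) = 8, d(41) = 2, d(42) = 8, d(43) = 2, d(44) = 6, d(45) = 6, d(46) = 4, d(47) = 2, d(48) = 10, d(49) = 3, d(50) = 6, d(51) = 4, d(52) = 6, d(53) = 2. Summing all 53 values: 219. (Dirichlet's divisor formula: Σ_{n ≤ x} d(n) = x ln(x) + (2γ − 1) x + O(√x). For x = 53, the asymptotic estimate is ≈ 218.61.)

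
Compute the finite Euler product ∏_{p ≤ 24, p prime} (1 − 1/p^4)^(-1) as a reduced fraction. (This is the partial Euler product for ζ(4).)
∏ = 179711034607426083154393/166042662475294310400000

The primes p ≤ 24 are [2, 3, 5, 7, 11, 13, 17, 19, 23]. For each prime, (1 − 1/p^4)^(-1) = p^4 / (p^4 − 1). The product is (1 − 1/2^4)^(-1), (1 − 1/3^4)^(-1), (1 − 1/5^4)^(-1), (1 − 1/7^4)^(-1), (1 − 1/11^4)^(-1), (1 − 1/13^4)^(-1), (1 − 1/17^4)^(-1), (1 − 1/19^4)^(-1), (1 − 1/23^4)^(-1) = ∏ p^4 / (p^4 − 1) = 179711034607426083154393/166042662475294310400000.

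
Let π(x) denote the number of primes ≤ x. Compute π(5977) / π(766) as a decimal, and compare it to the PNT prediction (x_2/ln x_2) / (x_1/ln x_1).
π(5977)/π(766) = 781/135 ≈ 5.7852;  PNT prediction ≈ 5.9593.

π(766) = 135 and π(5977) = 781, so π(5977)/π(766) ≈ 5.7852. The PNT-predicted ratio is (5977/ln(5977)) / (766/ln(766)) ≈ 5.9593. The two agree to within a few percent, as expected.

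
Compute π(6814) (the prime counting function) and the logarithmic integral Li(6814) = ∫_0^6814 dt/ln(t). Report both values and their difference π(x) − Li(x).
π(6814) = 876;  Li(6814) ≈ 893.29;  π(x) − Li(x) ≈ -17.29.

Direct count of primes ≤ 6814 gives π(6814) = 876. Numerical evaluation of the logarithmic integral gives Li(6814) ≈ 893.29. The difference π(x) − Li(x) ≈ -17.29 is typically negative for small/moderate x (Li(x) overestimates), though Littlewood's theorem shows this sign changes infinitely often.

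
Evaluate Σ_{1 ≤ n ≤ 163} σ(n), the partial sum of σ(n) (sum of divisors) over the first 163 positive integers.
Σ_{n ≤ 163} σ(n) = 21873

Compute σ(n) for each 1 ≤ n ≤ 163: σ(1) = 1, σ(2) = 3, σ(3) = 4, σ(4) = 7, σ(5) = 6, σ(6) = 12, σ(7) = 8, σ(8) = 15, σ(9) = 13, σ(10) = 18, σ(11) = 12, σ(12) = 28, σ(13) = 14, σ(14) = 24, σ(15) = 24, σ(16) = 31, σ(17) = 18, σ(18) = 39, σ(19) = 20, σ(20) = 42, σ(21) = 32, σ(22) = 36, σ(23) = 24, σ(24) = 60, σ(25) = 31, σ(26) = 42, σ(27) = 40, σ(28) = 56, σ(29) = 30, σ(30) = 72, σ(31) = 32, σ(32) = 63, σ(33) = 48, σ(34) = 54, σ(35) = 48, σ(36) = 91, σ(37) = 38, σ(38) = 60, σ(39) = 56, σ(40) = 90, σ(41) = 42, σ(42) = 96, σ(43) = 44, σ(44) = 84, σ(45) = 78, σ(46) = 72, σ(47) = 48, σ(48) = 124, σ(49) = 57, σ(50) = 93, σ(51) = 72, σ(52) = 98, σ(53) = 54, σ(54) = 120, σ(55) = 72, σ(56) = 120, σ(57) = 80, σ(58) = 90, σ(59) = 60, σ(60) = 168, σ(61) = 62, σ(62) = 96, σ(63) = 104, σ(64) = 127, σ(65) = 84, σ(66) = 144, σ(67) = 68, σ(68) = 126, σ(69) = 96, σ(70) = 144, σ(71) = 72, σ(72) = 195, σ(73) = 74, σ(74) = 114, σ(75) = 124, σ(76) = 140, σ(77) = 96, σ(78) = 168, σ(79) = 80, σ(80) = 186, σ(81) = 121, σ(82) = 126, σ(83) = 84, σ(84) = 224, σ(85) = 108, σ(86) = 132, σ(87) = 120, σ(88) = 180, σ(89) = 90, σ(90) = 234, σ(91) = 112, σ(92) = 168, σ(93) = 128, σ(94) = 144, σ(95) = 120, σ(96) = 252, σ(97) = 98, σ(98) = 171, σ(99) = 156, σ(100) = 217, σ(101) = 102, σ(102) = 216, σ(103) = 104, σ(104) = 210, σ(105) = 192, σ(106) = 162, σ(107) = 108, σ(108) = 280, σ(109) = 110, σ(110) = 216, σ(111) = 152, σ(112) = 248, σ(113) = 114, σ(114) = 240, σ(115) = 144, σ(116) = 210, σ(117) = 182, σ(118) = 180, σ(119) = 144, σ(120) = 360, σ(121) = 133, σ(122) = 186, σ(123) = 168, σ(124) = 224, σ(125) = 156, σ(126) = 312, σ(127) = 128, σ(128) = 255, σ(129) = 176, σ(130) = 252, σ(131) = 132, σ(132) = 336, σ(133) = 160, σ(134) = 204, σ(135) = 240, σ(136) = 270, σ(137) = 138, σ(138) = 288, σ(139) = 140, σ(140) = 336, σ(141) = 192, σ(142) = 216, σ(143) = 168, σ(144) = 403, σ(145) = 180, σ(146) = 222, σ(147) = 228, σ(148) = 266, σ(149) = 150, σ(150) = 372, σ(151) = 152, σ(152) = 300, σ(153) = 234, σ(154) = 288, σ(155) = 192, σ(156) = 392, σ(157) = 158, σ(158) = 240, σ(159) = 216, σ(160) = 378, σ(161) = 192, σ(162) = 363, σ(163) = 164. Summing all 163 values: 21873. (Average order: Σ_{n ≤ x} σ(n) ~ (π²/12) x². For x = 163, (π²/12)·163² ≈ 21852.13.)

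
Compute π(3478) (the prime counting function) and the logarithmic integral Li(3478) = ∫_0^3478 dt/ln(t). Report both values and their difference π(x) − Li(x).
π(3478) = 487;  Li(3478) ≈ 501.90;  π(x) − Li(x) ≈ -14.90.

Direct count of primes ≤ 3478 gives π(3478) = 487. Numerical evaluation of the logarithmic integral gives Li(3478) ≈ 501.90. The difference π(x) − Li(x) ≈ -14.90 is typically negative for small/moderate x (Li(x) overestimates), though Littlewood's theorem shows this sign changes infinitely often.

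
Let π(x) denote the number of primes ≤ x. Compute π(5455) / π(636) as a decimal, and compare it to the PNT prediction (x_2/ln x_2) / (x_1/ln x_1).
π(5455)/π(636) = 721/115 ≈ 6.2696;  PNT prediction ≈ 6.4348.

π(636) = 115 and π(5455) = 721, so π(5455)/π(636) ≈ 6.2696. The PNT-predicted ratio is (5455/ln(5455)) / (636/ln(636)) ≈ 6.4348. The two agree to within a few percent, as expected.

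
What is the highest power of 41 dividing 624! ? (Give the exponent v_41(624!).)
v_41(624!) = 15

Legendre's formula: v_p(n!) = Σ_{k ≥ 1} ⌊n / p^k⌋. For p = 41, n = 624, the terms are:
  ⌊624/41^1⌋ = ⌊624/41⌋ = 15
(the next term ⌊624/41^2⌋ = 0, terminating the sum). Summing: v_41(624!) = 15 = 15.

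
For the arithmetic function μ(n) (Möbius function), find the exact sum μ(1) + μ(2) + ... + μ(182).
Σ_{n ≤ 182} μ(n) = -5

Compute μ(n) for each 1 ≤ n ≤ 182: μ(1) = 1, μ(2) = -1, μ(3) = -1, μ(4) = 0, μ(5) = -1, μ(6) = 1, μ(7) = -1, μ(8) = 0, μ(9) = 0, μ(10) = 1, μ(11) = -1, μ(12) = 0, μ(13) = -1, μ(14) = 1, μ(15) = 1, μ(16) = 0, μ(17) = -1, μ(18) = 0, μ(19) = -1, μ(20) = 0, μ(21) = 1, μ(22) = 1, μ(23) = -1, μ(24) = 0, μ(25) = 0, μ(26) = 1, μ(27) = 0, μ(28) = 0, μ(29) = -1, μ(30) = -1, μ(31) = -1, μ(32) = 0, μ(33) = 1, μ(34) = 1, μ(35) = 1, μ(36) = 0, μ(37) = -1, μ(38) = 1, μ(39) = 1, μ(40) = 0, μ(41) = -1, μ(42) = -1, μ(43) = -1, μ(44) = 0, μ(45) = 0, μ(46) = 1, μ(47) = -1, μ(48) = 0, μ(49) = 0, μ(50) = 0, μ(51) = 1, μ(52) = 0, μ(53) = -1, μ(54) = 0, μ(55) = 1, μ(56) = 0, μ(57) = 1, μ(58) = 1, μ(59) = -1, μ(60) = 0, μ(61) = -1, μ(62) = 1, μ(63) = 0, μ(64) = 0, μ(65) = 1, μ(66) = -1, μ(67) = -1, μ(68) = 0, μ(69) = 1, μ(70) = -1, μ(71) = -1, μ(72) = 0, μ(73) = -1, μ(74) = 1, μ(75) = 0, μ(76) = 0, μ(77) = 1, μ(78) = -1, μ(79) = -1, μ(80) = 0, μ(81) = 0, μ(82) = 1, μ(83) = -1, μ(84) = 0, μ(85) = 1, μ(86) = 1, μ(87) = 1, μ(88) = 0, μ(89) = -1, μ(90) = 0, μ(91) = 1, μ(92) = 0, μ(93) = 1, μ(94) = 1, μ(95) = 1, μ(96) = 0, μ(97) = -1, μ(98) = 0, μ(99) = 0, μ(100) = 0, μ(101) = -1, μ(102) = -1, μ(103) = -1, μ(104) = 0, μ(105) = -1, μ(106) = 1, μ(107) = -1, μ(108) = 0, μ(109) = -1, μ(110) = -1, μ(111) = 1, μ(112) = 0, μ(113) = -1, μ(114) = -1, μ(115) = 1, μ(116) = 0, μ(117) = 0, μ(118) = 1, μ(119) = 1, μ(120) = 0, μ(121) = 0, μ(122) = 1, μ(123) = 1, μ(124) = 0, μ(125) = 0, μ(126) = 0, μ(127) = -1, μ(128) = 0, μ(129) = 1, μ(130) = -1, μ(131) = -1, μ(132) = 0, μ(133) = 1, μ(134) = 1, μ(135) = 0, μ(136) = 0, μ(137) = -1, μ(138) = -1, μ(139) = -1, μ(140) = 0, μ(141) = 1, μ(142) = 1, μ(143) = 1, μ(144) = 0, μ(145) = 1, μ(146) = 1, μ(147) = 0, μ(148) = 0, μ(149) = -1, μ(150) = 0, μ(151) = -1, μ(152) = 0, μ(153) = 0, μ(154) = -1, μ(155) = 1, μ(156) = 0, μ(157) = -1, μ(158) = 1, μ(159) = 1, μ(160) = 0, μ(161) = 1, μ(162) = 0, μ(163) = -1, μ(164) = 0, μ(165) = -1, μ(166) = 1, μ(167) = -1, μ(168) = 0, μ(169) = 0, μ(170) = -1, μ(171) = 0, μ(172) = 0, μ(173) = -1, μ(174) = -1, μ(175) = 0, μ(176) = 0, μ(177) = 1, μ(178) = 1, μ(179) = -1, μ(180) = 0, μ(181) = -1, μ(182) = -1. Summing all 182 values: -5. (Mertens function M(x) = Σ_{n ≤ x} μ(n); on average M(x) should be small (PNT ⟺ M(x) = o(x)).)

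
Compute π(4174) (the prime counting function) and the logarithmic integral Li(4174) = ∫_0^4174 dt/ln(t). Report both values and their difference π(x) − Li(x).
π(4174) = 573;  Li(4174) ≈ 586.29;  π(x) − Li(x) ≈ -13.29.

Direct count of primes ≤ 4174 gives π(4174) = 573. Numerical evaluation of the logarithmic integral gives Li(4174) ≈ 586.29. The difference π(x) − Li(x) ≈ -13.29 is typically negative for small/moderate x (Li(x) overestimates), though Littlewood's theorem shows this sign changes infinitely often.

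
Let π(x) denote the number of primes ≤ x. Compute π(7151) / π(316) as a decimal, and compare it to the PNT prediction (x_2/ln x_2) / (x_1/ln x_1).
π(7151)/π(316) = 915/65 ≈ 14.0769;  PNT prediction ≈ 14.6762.

π(316) = 65 and π(7151) = 915, so π(7151)/π(316) ≈ 14.0769. The PNT-predicted ratio is (7151/ln(7151)) / (316/ln(316)) ≈ 14.6762. The two agree to within a few percent, as expected.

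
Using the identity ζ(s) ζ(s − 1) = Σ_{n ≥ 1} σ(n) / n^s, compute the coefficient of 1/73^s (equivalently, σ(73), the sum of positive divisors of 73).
σ(73) = 74

In the product (Σ m^0/m^s)(Σ k / k^s) = Σ (Σ_{d | n} d) / n^s, the coefficient of 1/n^s is σ(n) = Σ_{d | n} d. For n = 73, divisors are [1, 73]; summing: σ(73) = 74.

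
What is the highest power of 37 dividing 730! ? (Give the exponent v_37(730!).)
v_37(730!) = 19

Legendre's formula: v_p(n!) = Σ_{k ≥ 1} ⌊n / p^k⌋. For p = 37, n = 730, the terms are:
  ⌊730/37^1⌋ = ⌊730/37⌋ = 19
(the next term ⌊730/37^2⌋ = 0, terminating the sum). Summing: v_37(730!) = 19 = 19.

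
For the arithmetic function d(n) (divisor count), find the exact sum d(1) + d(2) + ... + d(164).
Σ_{n ≤ 164} d(n) = 864

Compute d(n) for each 1 ≤ n ≤ 164: d(1) = 1, d(2) = 2, d(3) = 2, d(4) = 3, d(5) = 2, d(6) = 4, d(7) = 2, d(8) = 4, d(9) = 3, d(10) = 4, d(11) = 2, d(12) = 6, d(13) = 2, d(14) = 4, d(15) = 4, d(16) = 5, d(17) = 2, d(18) = 6, d(19) = 2, d(20) = 6, d(21) = 4, d(22) = 4, d(23) = 2, d(24) = 8, d(25) = 3, d(26) = 4, d(27) = 4, d(28) = 6, d(29) = 2, d(30) = 8, d(31) = 2, d(32) = 6, d(33) = 4, d(34) = 4, d(35) = 4, d(36) = 9, d(37) = 2, d(38) = 4, d(39) = 4, d(40) = 8, d(41) = 2, d(42) = 8, d(43) = 2, d(44) = 6, d(45) = 6, d(46) = 4, d(47) = 2, d(48) = 10, d(49) = 3, d(50) = 6, d(51) = 4, d(52) = 6, d(53) = 2, d(54) = 8, d(55) = 4, d(56) = 8, d(57) = 4, d(58) = 4, d(59) = 2, d(60) = 12, d(61) = 2, d(62) = 4, d(63) = 6, d(64) = 7, d(65) = 4, d(66) = 8, d(67) = 2, d(68) = 6, d(69) = 4, d(70) = 8, d(71) = 2, d(72) = 12, d(73) = 2, d(74) = 4, d(75) = 6, d(76) = 6, d(77) = 4, d(78) = 8, d(79) = 2, d(80) = 10, d(81) = 5, d(82) = 4, d(83) = 2, d(84) = 12, d(85) = 4, d(86) = 4, d(87) = 4, d(88) = 8, d(89) = 2, d(90) = 12, d(91) = 4, d(92) = 6, d(93) = 4, d(94) = 4, d(95) = 4, d(96) = 12, d(97) = 2, d(98) = 6, d(99) = 6, d(100) = 9, d(101) = 2, d(102) = 8, d(103) = 2, d(104) = 8, d(105) = 8, d(106) = 4, d(107) = 2, d(108) = 12, d(109) = 2, d(110) = 8, d(111) = 4, d(112) = 10, d(113) = 2, d(114) = 8, d(115) = 4, d(116) = 6, d(117) = 6, d(118) = 4, d(119) = 4, d(120) = 16, d(121) = 3, d(122) = 4, d(123) = 4, d(124) = 6, d(125) = 4, d(126) = 12, d(127) = 2, d(128) = 8, d(129) = 4, d(130) = 8, d(131) = 2, d(132) = 12, d(133) = 4, d(134) = 4, d(135) = 8, d(136) = 8, d(137) = 2, d(138) = 8, d(139) = 2, d(140) = 12, d(141) = 4, d(142) = 4, d(143) = 4, d(144) = 15, d(145) = 4, d(146) = 4, d(147) = 6, d(148) = 6, d(149) = 2, d(150) = 12, d(151) = 2, d(152) = 8, d(153) = 6, d(154) = 8, d(155) = 4, d(156) = 12, d(157) = 2, d(158) = 4, d(159) = 4, d(160) = 12, d(161) = 4, d(162) = 10, d(163) = 2, d(164) = 6. Summing all 164 values: 864. (Dirichlet's divisor formula: Σ_{n ≤ x} d(n) = x ln(x) + (2γ − 1) x + O(√x). For x = 164, the asymptotic estimate is ≈ 861.70.)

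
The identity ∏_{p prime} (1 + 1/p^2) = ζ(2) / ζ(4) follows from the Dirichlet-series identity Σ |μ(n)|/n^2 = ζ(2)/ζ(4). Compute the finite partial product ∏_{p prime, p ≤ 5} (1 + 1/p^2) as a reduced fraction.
∏ = 13/9

The primes p ≤ 5 are [2, 3, 5]. For each, (1 + 1/p^2) = (p^2 + 1)/p^2. Multiplying these fractions over p ∈ [2, 3, 5] gives 13/9. (In the limit P → ∞ this tends to ζ(2)/ζ(4).)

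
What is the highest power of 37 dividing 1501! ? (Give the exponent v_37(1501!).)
v_37(1501!) = 41

Legendre's formula: v_p(n!) = Σ_{k ≥ 1} ⌊n / p^k⌋. For p = 37, n = 1501, the terms are:
  ⌊1501/37^1⌋ = ⌊1501/37⌋ = 40
  ⌊1501/37^2⌋ = ⌊1501/1369⌋ = 1
(the next term ⌊1501/37^3⌋ = 0, terminating the sum). Summing: v_37(1501!) = 40 + 1 = 41.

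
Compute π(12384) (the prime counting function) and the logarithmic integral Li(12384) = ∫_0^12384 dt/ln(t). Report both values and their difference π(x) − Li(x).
π(12384) = 1478;  Li(12384) ≈ 1501.91;  π(x) − Li(x) ≈ -23.91.

Direct count of primes ≤ 12384 gives π(12384) = 1478. Numerical evaluation of the logarithmic integral gives Li(12384) ≈ 1501.91. The difference π(x) − Li(x) ≈ -23.91 is typically negative for small/moderate x (Li(x) overestimates), though Littlewood's theorem shows this sign changes infinitely often.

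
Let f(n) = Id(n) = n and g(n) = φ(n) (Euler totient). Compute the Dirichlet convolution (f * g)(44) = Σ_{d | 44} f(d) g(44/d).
(Id * φ)(44) = 168

Divisors of 44: [1, 2, 4, 11, 22, 44]. For each d | 44:
  d = 1: Id(1) · φ(44/1) = 1 · 20 = 20
  d = 2: Id(2) · φ(44/2) = 2 · 10 = 20
  d = 4: Id(4) · φ(44/4) = 4 · 10 = 40
  d = 11: Id(11) · φ(44/11) = 11 · 2 = 22
  d = 22: Id(22) · φ(44/22) = 22 · 1 = 22
  d = 44: Id(44) · φ(44/44) = 44 · 1 = 44
Summing: (Id * φ)(44) = 20 + 20 + 40 + 22 + 22 + 44 = 168.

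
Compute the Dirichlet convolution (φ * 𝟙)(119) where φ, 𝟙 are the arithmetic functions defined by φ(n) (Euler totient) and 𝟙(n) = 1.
(φ * 𝟙)(119) = 119

Divisors of 119: [1, 7, 17, 119]. For each d | 119:
  d = 1: φ(1) · 𝟙(119/1) = 1 · 1 = 1
  d = 7: φ(7) · 𝟙(119/7) = 6 · 1 = 6
  d = 17: φ(17) · 𝟙(119/17) = 16 · 1 = 16
  d = 119: φ(119) · 𝟙(119/119) = 96 · 1 = 96
Summing: (φ * 𝟙)(119) = 1 + 6 + 16 + 96 = 119.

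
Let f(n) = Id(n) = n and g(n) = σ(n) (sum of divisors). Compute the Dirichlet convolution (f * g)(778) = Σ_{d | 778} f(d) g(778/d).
(Id * σ)(778) = 3895

Divisors of 778: [1, 2, 389, 778]. For each d | 778:
  d = 1: Id(1) · σ(778/1) = 1 · 1170 = 1170
  d = 2: Id(2) · σ(778/2) = 2 · 390 = 780
  d = 389: Id(389) · σ(778/389) = 389 · 3 = 1167
  d = 778: Id(778) · σ(778/778) = 778 · 1 = 778
Summing: (Id * σ)(778) = 1170 + 780 + 1167 + 778 = 3895.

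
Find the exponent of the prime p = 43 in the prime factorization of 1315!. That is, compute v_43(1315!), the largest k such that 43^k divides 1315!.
v_43(1315!) = 30

Legendre's formula: v_p(n!) = Σ_{k ≥ 1} ⌊n / p^k⌋. For p = 43, n = 1315, the terms are:
  ⌊1315/43^1⌋ = ⌊1315/43⌋ = 30
(the next term ⌊1315/43^2⌋ = 0, terminating the sum). Summing: v_43(1315!) = 30 = 30.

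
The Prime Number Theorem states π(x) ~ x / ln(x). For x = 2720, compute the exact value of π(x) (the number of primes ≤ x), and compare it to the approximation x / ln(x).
π(2720) = 397;  x/ln(x) ≈ 343.94;  relative error ≈ 13.37%.

Directly count primes up to 2720: π(2720) = 397. The PNT approximation gives 2720/ln(2720) ≈ 2720/7.90839 ≈ 343.94. Relative error (π(x) − x/ln(x)) / π(x) ≈ 13.37%; the approximation is known to undercount slightly (Li(x) is a better estimate).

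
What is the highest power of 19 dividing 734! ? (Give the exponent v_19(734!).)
v_19(734!) = 40

Legendre's formula: v_p(n!) = Σ_{k ≥ 1} ⌊n / p^k⌋. For p = 19, n = 734, the terms are:
  ⌊734/19^1⌋ = ⌊734/19⌋ = 38
  ⌊734/19^2⌋ = ⌊734/361⌋ = 2
(the next term ⌊734/19^3⌋ = 0, terminating the sum). Summing: v_19(734!) = 38 + 2 = 40.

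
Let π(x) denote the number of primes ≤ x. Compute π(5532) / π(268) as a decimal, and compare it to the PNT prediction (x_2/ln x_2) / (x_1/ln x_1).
π(5532)/π(268) = 732/56 ≈ 13.0714;  PNT prediction ≈ 13.3910.

π(268) = 56 and π(5532) = 732, so π(5532)/π(268) ≈ 13.0714. The PNT-predicted ratio is (5532/ln(5532)) / (268/ln(268)) ≈ 13.3910. The two agree to within a few percent, as expected.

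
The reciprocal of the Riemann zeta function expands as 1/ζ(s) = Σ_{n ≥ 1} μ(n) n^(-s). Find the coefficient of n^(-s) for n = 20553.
μ(20553) = 1

Factor n = 20553 = 3 · 13 · 17 · 31. μ(n) = 0 if any exponent ≥ 2 (not squarefree); otherwise μ(n) = (−1)^{ω(n)} where ω(n) is the number of distinct prime factors. Applying: μ(20553) = 1.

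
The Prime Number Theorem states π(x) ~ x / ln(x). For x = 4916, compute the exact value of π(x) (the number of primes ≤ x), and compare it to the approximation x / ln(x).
π(4916) = 656;  x/ln(x) ≈ 578.34;  relative error ≈ 11.84%.

Directly count primes up to 4916: π(4916) = 656. The PNT approximation gives 4916/ln(4916) ≈ 4916/8.50025 ≈ 578.34. Relative error (π(x) − x/ln(x)) / π(x) ≈ 11.84%; the approximation is known to undercount slightly (Li(x) is a better estimate).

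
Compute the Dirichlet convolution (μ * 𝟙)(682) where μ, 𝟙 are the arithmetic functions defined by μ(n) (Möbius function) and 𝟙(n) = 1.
(μ * 𝟙)(682) = 0

Divisors of 682: [1, 2, 11, 22, 31, 62, 341, 682]. For each d | 682:
  d = 1: μ(1) · 𝟙(682/1) = 1 · 1 = 1
  d = 2: μ(2) · 𝟙(682/2) = -1 · 1 = -1
  d = 11: μ(11) · 𝟙(682/11) = -1 · 1 = -1
  d = 22: μ(22) · 𝟙(682/22) = 1 · 1 = 1
  d = 31: μ(31) · 𝟙(682/31) = -1 · 1 = -1
  d = 62: μ(62) · 𝟙(682/62) = 1 · 1 = 1
  d = 341: μ(341) · 𝟙(682/341) = 1 · 1 = 1
  d = 682: μ(682) · 𝟙(682/682) = -1 · 1 = -1
Summing: (μ * 𝟙)(682) = 1 + -1 + -1 + 1 + -1 + 1 + 1 + -1 = 0.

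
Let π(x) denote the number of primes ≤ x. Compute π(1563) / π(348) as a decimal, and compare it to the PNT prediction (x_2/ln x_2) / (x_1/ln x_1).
π(1563)/π(348) = 246/69 ≈ 3.5652;  PNT prediction ≈ 3.5740.

π(348) = 69 and π(1563) = 246, so π(1563)/π(348) ≈ 3.5652. The PNT-predicted ratio is (1563/ln(1563)) / (348/ln(348)) ≈ 3.5740. The two agree to within a few percent, as expected.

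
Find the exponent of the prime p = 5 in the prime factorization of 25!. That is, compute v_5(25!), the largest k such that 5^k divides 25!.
v_5(25!) = 6

Legendre's formula: v_p(n!) = Σ_{k ≥ 1} ⌊n / p^k⌋. For p = 5, n = 25, the terms are:
  ⌊25/5^1⌋ = ⌊25/5⌋ = 5
  ⌊25/5^2⌋ = ⌊25/25⌋ = 1
(the next term ⌊25/5^3⌋ = 0, terminating the sum). Summing: v_5(25!) = 5 + 1 = 6.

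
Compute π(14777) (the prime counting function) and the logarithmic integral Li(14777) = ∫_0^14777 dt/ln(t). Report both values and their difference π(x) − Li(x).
π(14777) = 1731;  Li(14777) ≈ 1753.42;  π(x) − Li(x) ≈ -22.42.

Direct count of primes ≤ 14777 gives π(14777) = 1731. Numerical evaluation of the logarithmic integral gives Li(14777) ≈ 1753.42. The difference π(x) − Li(x) ≈ -22.42 is typically negative for small/moderate x (Li(x) overestimates), though Littlewood's theorem shows this sign changes infinitely often.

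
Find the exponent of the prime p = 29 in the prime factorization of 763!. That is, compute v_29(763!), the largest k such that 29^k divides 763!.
v_29(763!) = 26

Legendre's formula: v_p(n!) = Σ_{k ≥ 1} ⌊n / p^k⌋. For p = 29, n = 763, the terms are:
  ⌊763/29^1⌋ = ⌊763/29⌋ = 26
(the next term ⌊763/29^2⌋ = 0, terminating the sum). Summing: v_29(763!) = 26 = 26.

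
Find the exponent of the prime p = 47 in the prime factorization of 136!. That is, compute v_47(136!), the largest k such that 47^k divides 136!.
v_47(136!) = 2

Legendre's formula: v_p(n!) = Σ_{k ≥ 1} ⌊n / p^k⌋. For p = 47, n = 136, the terms are:
  ⌊136/47^1⌋ = ⌊136/47⌋ = 2
(the next term ⌊136/47^2⌋ = 0, terminating the sum). Summing: v_47(136!) = 2 = 2.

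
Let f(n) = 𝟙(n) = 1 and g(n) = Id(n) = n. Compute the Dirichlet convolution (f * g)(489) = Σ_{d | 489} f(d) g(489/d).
(𝟙 * Id)(489) = 656

Divisors of 489: [1, 3, 163, 489]. For each d | 489:
  d = 1: 𝟙(1) · Id(489/1) = 1 · 489 = 489
  d = 3: 𝟙(3) · Id(489/3) = 1 · 163 = 163
  d = 163: 𝟙(163) · Id(489/163) = 1 · 3 = 3
  d = 489: 𝟙(489) · Id(489/489) = 1 · 1 = 1
Summing: (𝟙 * Id)(489) = 489 + 163 + 3 + 1 = 656.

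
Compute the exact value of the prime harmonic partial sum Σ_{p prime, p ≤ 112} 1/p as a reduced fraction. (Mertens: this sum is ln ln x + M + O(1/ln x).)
Σ 1/p = 514977313070181206962860776592994315598662571/279734996817854936178276161872067809674997230

π(112) = 29, so the primes ≤ 112 are [2, 3, 5, 7, 11, 13, 17, 19, 23, 29, 31, 37, 41, 43, 47, 53, 59, 61, 67, 71, 73, 79, 83, 89, 97, 101, 103, 107, 109]. Summing 1/p over these primes: 514977313070181206962860776592994315598662571/279734996817854936178276161872067809674997230 ≈ 1.8409. Mertens estimate ln ln(112) + 0.2615 ≈ 1.8130.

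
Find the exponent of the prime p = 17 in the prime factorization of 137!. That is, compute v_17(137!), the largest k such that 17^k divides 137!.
v_17(137!) = 8

Legendre's formula: v_p(n!) = Σ_{k ≥ 1} ⌊n / p^k⌋. For p = 17, n = 137, the terms are:
  ⌊137/17^1⌋ = ⌊137/17⌋ = 8
(the next term ⌊137/17^2⌋ = 0, terminating the sum). Summing: v_17(137!) = 8 = 8.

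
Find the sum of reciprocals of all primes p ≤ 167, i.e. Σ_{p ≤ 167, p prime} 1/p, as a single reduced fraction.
Σ 1/p = 1840793455149223796977553240989608507934961889604586193282330007699/962947420735983927056946215901134429196419130606213075415963491270

π(167) = 39, so the primes ≤ 167 are [2, 3, 5, 7, 11, 13, 17, 19, 23, 29, 31, 37, 41, 43, 47, 53, 59, 61, 67, 71, 73, 79, 83, 89, 97, 101, 103, 107, 109, 113, 127, 131, 137, 139, 149, 151, 157, 163, 167]. Summing 1/p over these primes: 1840793455149223796977553240989608507934961889604586193282330007699/962947420735983927056946215901134429196419130606213075415963491270 ≈ 1.9116. Mertens estimate ln ln(167) + 0.2615 ≈ 1.8943.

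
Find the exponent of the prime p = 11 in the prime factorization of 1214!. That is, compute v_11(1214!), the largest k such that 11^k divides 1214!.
v_11(1214!) = 120

Legendre's formula: v_p(n!) = Σ_{k ≥ 1} ⌊n / p^k⌋. For p = 11, n = 1214, the terms are:
  ⌊1214/11^1⌋ = ⌊1214/11⌋ = 110
  ⌊1214/11^2⌋ = ⌊1214/121⌋ = 10
(the next term ⌊1214/11^3⌋ = 0, terminating the sum). Summing: v_11(1214!) = 110 + 10 = 120.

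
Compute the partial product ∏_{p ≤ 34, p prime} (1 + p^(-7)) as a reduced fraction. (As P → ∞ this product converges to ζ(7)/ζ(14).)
∏ = 45636384576315690080929715569674882079693135504462522074208731086848/45261280733327250662945753058202857554009606630517518569698816246875

The primes p ≤ 34 are [2, 3, 5, 7, 11, 13, 17, 19, 23, 29, 31]. For each, (1 + 1/p^7) = (p^7 + 1)/p^7. Multiplying these fractions over p ∈ [2, 3, 5, 7, 11, 13, 17, 19, 23, 29, 31] gives 45636384576315690080929715569674882079693135504462522074208731086848/45261280733327250662945753058202857554009606630517518569698816246875. (In the limit P → ∞ this tends to ζ(7)/ζ(14).)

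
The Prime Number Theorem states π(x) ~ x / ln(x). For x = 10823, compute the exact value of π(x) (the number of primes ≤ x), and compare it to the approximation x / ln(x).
π(10823) = 1315;  x/ln(x) ≈ 1165.09;  relative error ≈ 11.40%.

Directly count primes up to 10823: π(10823) = 1315. The PNT approximation gives 10823/ln(10823) ≈ 10823/9.28943 ≈ 1165.09. Relative error (π(x) − x/ln(x)) / π(x) ≈ 11.40%; the approximation is known to undercount slightly (Li(x) is a better estimate).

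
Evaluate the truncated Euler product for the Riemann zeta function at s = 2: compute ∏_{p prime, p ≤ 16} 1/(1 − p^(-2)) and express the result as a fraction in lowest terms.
∏ = 715715/442368

The primes p ≤ 16 are [2, 3, 5, 7, 11, 13]. For each prime, (1 − 1/p^2)^(-1) = p^2 / (p^2 − 1). The product is (1 − 1/2^2)^(-1), (1 − 1/3^2)^(-1), (1 − 1/5^2)^(-1), (1 − 1/7^2)^(-1), (1 − 1/11^2)^(-1), (1 − 1/13^2)^(-1) = ∏ p^2 / (p^2 − 1) = 715715/442368.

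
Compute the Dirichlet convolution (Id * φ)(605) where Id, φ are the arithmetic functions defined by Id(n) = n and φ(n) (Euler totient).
(Id * φ)(605) = 3069

Divisors of 605: [1, 5, 11, 55, 121, 605]. For each d | 605:
  d = 1: Id(1) · φ(605/1) = 1 · 440 = 440
  d = 5: Id(5) · φ(605/5) = 5 · 110 = 550
  d = 11: Id(11) · φ(605/11) = 11 · 40 = 440
  d = 55: Id(55) · φ(605/55) = 55 · 10 = 550
  d = 121: Id(121) · φ(605/121) = 121 · 4 = 484
  d = 605: Id(605) · φ(605/605) = 605 · 1 = 605
Summing: (Id * φ)(605) = 440 + 550 + 440 + 550 + 484 + 605 = 3069.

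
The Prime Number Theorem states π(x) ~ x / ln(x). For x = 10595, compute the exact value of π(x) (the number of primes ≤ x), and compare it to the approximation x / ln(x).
π(10595) = 1291;  x/ln(x) ≈ 1143.16;  relative error ≈ 11.45%.

Directly count primes up to 10595: π(10595) = 1291. The PNT approximation gives 10595/ln(10595) ≈ 10595/9.26814 ≈ 1143.16. Relative error (π(x) − x/ln(x)) / π(x) ≈ 11.45%; the approximation is known to undercount slightly (Li(x) is a better estimate).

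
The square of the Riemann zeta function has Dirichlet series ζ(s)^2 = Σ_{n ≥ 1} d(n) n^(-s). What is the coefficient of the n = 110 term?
d(110) = 8

ζ(s)^2 = (Σ 1/m^s)(Σ 1/k^s). The coefficient of 1/n^s in the product is the number of ordered pairs (m, k) with mk = n, which equals d(n). For n = 110, divisors are [1, 2, 5, 10, 11, 22, 55, 110], so d(110) = 8.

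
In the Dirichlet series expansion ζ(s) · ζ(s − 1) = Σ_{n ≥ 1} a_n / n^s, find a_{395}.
σ(395) = 480

In the product (Σ m^0/m^s)(Σ k / k^s) = Σ (Σ_{d | n} d) / n^s, the coefficient of 1/n^s is σ(n) = Σ_{d | n} d. For n = 395, divisors are [1, 5, 79, 395]; summing: σ(395) = 480.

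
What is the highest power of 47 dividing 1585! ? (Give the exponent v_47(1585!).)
v_47(1585!) = 33

Legendre's formula: v_p(n!) = Σ_{k ≥ 1} ⌊n / p^k⌋. For p = 47, n = 1585, the terms are:
  ⌊1585/47^1⌋ = ⌊1585/47⌋ = 33
(the next term ⌊1585/47^2⌋ = 0, terminating the sum). Summing: v_47(1585!) = 33 = 33.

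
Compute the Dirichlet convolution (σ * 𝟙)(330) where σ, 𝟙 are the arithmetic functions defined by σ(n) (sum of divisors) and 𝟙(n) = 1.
(σ * 𝟙)(330) = 1820

Divisors of 330: [1, 2, 3, 5, 6, 10, 11, 15, 22, 30, 33, 55, 66, 110, 165, 330]. For each d | 330:
  d = 1: σ(1) · 𝟙(330/1) = 1 · 1 = 1
  d = 2: σ(2) · 𝟙(330/2) = 3 · 1 = 3
  d = 3: σ(3) · 𝟙(330/3) = 4 · 1 = 4
  d = 5: σ(5) · 𝟙(330/5) = 6 · 1 = 6
  d = 6: σ(6) · 𝟙(330/6) = 12 · 1 = 12
  d = 10: σ(10) · 𝟙(330/10) = 18 · 1 = 18
  d = 11: σ(11) · 𝟙(330/11) = 12 · 1 = 12
  d = 15: σ(15) · 𝟙(330/15) = 24 · 1 = 24
  d = 22: σ(22) · 𝟙(330/22) = 36 · 1 = 36
  d = 30: σ(30) · 𝟙(330/30) = 72 · 1 = 72
  d = 33: σ(33) · 𝟙(330/33) = 48 · 1 = 48
  d = 55: σ(55) · 𝟙(330/55) = 72 · 1 = 72
  d = 66: σ(66) · 𝟙(330/66) = 144 · 1 = 144
  d = 110: σ(110) · 𝟙(330/110) = 216 · 1 = 216
  d = 165: σ(165) · 𝟙(330/165) = 288 · 1 = 288
  d = 330: σ(330) · 𝟙(330/330) = 864 · 1 = 864
Summing: (σ * 𝟙)(330) = 1 + 3 + 4 + 6 + 12 + 18 + 12 + 24 + 36 + 72 + 48 + 72 + 144 + 216 + 288 + 864 = 1820.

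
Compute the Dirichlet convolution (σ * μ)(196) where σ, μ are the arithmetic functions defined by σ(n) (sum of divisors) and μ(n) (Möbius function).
(σ * μ)(196) = 196

Divisors of 196: [1, 2, 4, 7, 14, 28, 49, 98, 196]. For each d | 196:
  d = 1: σ(1) · μ(196/1) = 1 · 0 = 0
  d = 2: σ(2) · μ(196/2) = 3 · 0 = 0
  d = 4: σ(4) · μ(196/4) = 7 · 0 = 0
  d = 7: σ(7) · μ(196/7) = 8 · 0 = 0
  d = 14: σ(14) · μ(196/14) = 24 · 1 = 24
  d = 28: σ(28) · μ(196/28) = 56 · -1 = -56
  d = 49: σ(49) · μ(196/49) = 57 · 0 = 0
  d = 98: σ(98) · μ(196/98) = 171 · -1 = -171
  d = 196: σ(196) · μ(196/196) = 399 · 1 = 399
Summing: (σ * μ)(196) = 0 + 0 + 0 + 0 + 24 + -56 + 0 + -171 + 399 = 196.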